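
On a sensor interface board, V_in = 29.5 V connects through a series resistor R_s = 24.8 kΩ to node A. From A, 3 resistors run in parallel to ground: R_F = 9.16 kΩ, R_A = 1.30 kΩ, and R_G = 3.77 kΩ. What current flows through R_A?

I ≈ 0.773 mA

Equivalent of the parallel group: R_p = 0.8744 kΩ.
V_A = 29.5 × 0.8744/25.67 = 1.005 V.
Branch current I = V_A/R_A = 1.005/1.30 = 0.7728 mA.
(Equivalently: I_total = 1.149 mA, then current-divider fraction G_k/ΣG = 0.6726.)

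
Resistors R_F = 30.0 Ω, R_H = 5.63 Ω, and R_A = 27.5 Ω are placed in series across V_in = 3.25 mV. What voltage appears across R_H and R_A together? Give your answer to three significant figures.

V ≈ 1.71 mV

Series total: ΣR = 30.0 + 5.63 + 27.5 = 63.13 Ω.
R_{R_H..R_A} = 5.63 + 27.5 = 33.13 Ω.
By the voltage-divider rule, V = 3.25 × 33.13/63.13 = 1.706 mV.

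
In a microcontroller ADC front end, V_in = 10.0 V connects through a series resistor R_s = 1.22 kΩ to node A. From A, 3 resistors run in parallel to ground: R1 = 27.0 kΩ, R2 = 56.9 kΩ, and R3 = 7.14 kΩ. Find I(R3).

Parallel bank: R_p = 1/(1/27.0 + 1/56.9 + 1/7.14) = 5.137 kΩ.
V_A by voltage divider: V_A = 10.0 × 5.137/(1.22 + 5.137) = 8.081 V.
Branch current I = V_A/R3 = 8.081/7.14 = 1.132 mA.
(Check via current divider: I_total = 1.573 mA; share G_k/ΣG = 0.7195 → same result.)

I ≈ 1.13 mA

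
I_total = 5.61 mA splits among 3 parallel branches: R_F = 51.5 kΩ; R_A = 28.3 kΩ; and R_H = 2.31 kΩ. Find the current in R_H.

I ≈ 4.98 mA

Total conductance ΣG = 1/51.5 + 1/28.3 + 1/2.31 = 0.4877 (units of 1/kΩ).
By the current-divider rule, I = I_total · G_k/ΣG = 5.61 × 0.8877 = 4.980 mA.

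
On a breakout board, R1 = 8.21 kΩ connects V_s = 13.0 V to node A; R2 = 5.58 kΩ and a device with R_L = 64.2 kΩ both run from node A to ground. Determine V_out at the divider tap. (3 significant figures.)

First combine the lower leg with the load: R2 ‖ R_L = 5.134 kΩ.
Now apply the divider: V_out = 13.0 × 0.3847 = 5.002 V.

V_out ≈ 5.00 V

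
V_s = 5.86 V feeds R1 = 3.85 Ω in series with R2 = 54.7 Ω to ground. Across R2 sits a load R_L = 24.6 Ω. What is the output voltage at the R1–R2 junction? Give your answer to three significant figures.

V_out ≈ 4.78 V

The load sits in parallel with R2, giving an effective lower resistance R2' = R2·R_L/(R2+R_L) = 16.97 Ω.
Then V_out = V_s · R2'/(R1 + R2') = 5.86 × 16.97/20.82 = 4.776 V.
(Unloaded it would be 5.47 V; the load pulls it down.)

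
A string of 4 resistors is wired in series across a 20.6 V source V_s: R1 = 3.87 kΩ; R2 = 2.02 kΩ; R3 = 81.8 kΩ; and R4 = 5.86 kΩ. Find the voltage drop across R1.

Series total: ΣR = 3.87 + 2.02 + 81.8 + 5.86 = 93.55 kΩ.
Voltage divider: V = V_s · (3.870 / 93.55) = 20.6 × 0.04137 = 0.8522 V.

V ≈ 0.852 V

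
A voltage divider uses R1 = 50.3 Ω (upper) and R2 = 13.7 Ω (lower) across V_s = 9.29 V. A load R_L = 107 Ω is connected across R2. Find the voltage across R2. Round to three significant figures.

V_out ≈ 1.81 V

First combine the lower leg with the load: R2 ‖ R_L = 12.14 Ω.
Then V_out = V_s · R2'/(R1 + R2') = 9.29 × 12.14/62.44 = 1.807 V.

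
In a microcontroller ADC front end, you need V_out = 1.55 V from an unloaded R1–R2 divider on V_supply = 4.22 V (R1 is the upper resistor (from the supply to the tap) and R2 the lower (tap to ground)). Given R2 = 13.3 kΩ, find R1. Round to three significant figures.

R1 ≈ 22.9 kΩ

The divider ratio is R2/(R1+R2) = 1.55/4.22 = 0.3673.
R1 = R2·(1/k − 1) = 13.3 × 1.723 = 22.91 kΩ.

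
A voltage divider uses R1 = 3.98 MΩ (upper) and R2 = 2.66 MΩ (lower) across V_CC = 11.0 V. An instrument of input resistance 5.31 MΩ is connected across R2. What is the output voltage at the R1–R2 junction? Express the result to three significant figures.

V_out ≈ 3.39 V

R2 ‖ R_L = (2.66 × 5.31)/(2.66 + 5.31) = 1.772 MΩ.
Then V_out = V_CC · R2'/(R1 + R2') = 11.0 × 1.772/5.752 = 3.389 V.
(Unloaded it would be 4.41 V; the load pulls it down.)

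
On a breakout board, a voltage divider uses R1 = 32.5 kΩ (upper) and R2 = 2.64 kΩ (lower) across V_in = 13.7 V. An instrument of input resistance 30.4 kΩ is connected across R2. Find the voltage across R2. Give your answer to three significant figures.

The load sits in parallel with R2, giving an effective lower resistance R2' = R2·R_L/(R2+R_L) = 2.429 kΩ.
Now apply the divider: V_out = 13.7 × 0.06954 = 0.9527 V.

V_out ≈ 0.953 V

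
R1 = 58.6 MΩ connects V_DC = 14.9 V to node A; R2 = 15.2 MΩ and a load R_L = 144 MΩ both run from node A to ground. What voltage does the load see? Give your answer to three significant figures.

First combine the lower leg with the load: R2 ‖ R_L = 13.75 MΩ.
Then V_out = V_DC · R2'/(R1 + R2') = 14.9 × 13.75/72.35 = 2.832 V.

V_out ≈ 2.83 V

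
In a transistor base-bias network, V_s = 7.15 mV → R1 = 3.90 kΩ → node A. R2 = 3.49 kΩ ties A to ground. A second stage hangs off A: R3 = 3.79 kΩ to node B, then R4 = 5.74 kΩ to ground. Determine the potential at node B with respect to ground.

V_B ≈ 1.70 mV

Node A sees R2 in parallel with the series input of stage 2, R3 + R4 = 9.530 kΩ.
R2 ‖ (R3+R4) = 2.555 kΩ.
So V_A = 7.15 × 0.3958 = 2.830 mV.
V_B = V_A × 0.6023 = 1.704 mV.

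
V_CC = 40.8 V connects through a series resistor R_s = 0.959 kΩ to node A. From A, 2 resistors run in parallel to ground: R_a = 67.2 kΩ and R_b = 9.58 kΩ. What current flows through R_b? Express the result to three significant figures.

I ≈ 3.82 mA

Combine the parallel branches: R_p = (1/67.2 + 1/9.58)⁻¹ = 8.385 kΩ.
V_A = 40.8 × 8.385/9.344 = 36.61 V.
Branch current I = V_A/R_b = 36.61/9.58 = 3.822 mA.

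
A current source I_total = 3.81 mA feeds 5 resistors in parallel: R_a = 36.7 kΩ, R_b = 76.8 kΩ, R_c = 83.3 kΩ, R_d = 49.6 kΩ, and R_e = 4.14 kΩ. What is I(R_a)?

I ≈ 0.331 mA

ΣG = 1/36.7 + 1/76.8 + 1/83.3 + 1/49.6 + 1/4.14 = 0.3140.
Current divider: I(R_a) = I_total · G_k/ΣG = 3.81 × (0.02725/0.3140) = 3.81 × 0.08678 = 0.3306 mA.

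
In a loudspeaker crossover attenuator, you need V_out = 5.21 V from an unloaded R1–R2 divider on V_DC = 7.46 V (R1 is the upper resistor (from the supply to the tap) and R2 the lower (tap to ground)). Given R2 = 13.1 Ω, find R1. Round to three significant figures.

The divider ratio is R2/(R1+R2) = 5.21/7.46 = 0.6984.
R1 = R2·(1/k − 1) = 13.1 × 0.4319 = 5.657 Ω.

R1 ≈ 5.66 Ω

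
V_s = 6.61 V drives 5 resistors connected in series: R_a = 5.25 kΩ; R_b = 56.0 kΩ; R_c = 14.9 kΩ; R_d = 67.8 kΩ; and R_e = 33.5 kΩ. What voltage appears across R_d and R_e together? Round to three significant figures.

V ≈ 3.77 V

Series total: ΣR = 5.25 + 56.0 + 14.9 + 67.8 + 33.5 = 177.4 kΩ.
R_{R_d..R_e} = 67.8 + 33.5 = 101.3 kΩ.
By the voltage-divider rule, V = 6.61 × 101.3/177.4 = 3.773 V.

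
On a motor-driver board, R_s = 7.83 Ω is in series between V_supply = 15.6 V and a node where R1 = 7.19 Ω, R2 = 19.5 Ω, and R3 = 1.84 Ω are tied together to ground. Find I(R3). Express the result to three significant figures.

Combine the parallel branches: R_p = (1/7.19 + 1/19.5 + 1/1.84)⁻¹ = 1.363 Ω.
V_A = 15.6 × 1.363/9.193 = 2.312 V.
Branch current I = V_A/R3 = 2.312/1.84 = 1.257 A.

I ≈ 1.26 A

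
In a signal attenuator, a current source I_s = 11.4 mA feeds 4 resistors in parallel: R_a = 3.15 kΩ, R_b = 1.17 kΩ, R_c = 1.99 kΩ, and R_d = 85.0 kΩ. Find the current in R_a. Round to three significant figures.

I ≈ 2.15 mA

Total conductance ΣG = 1/3.15 + 1/1.17 + 1/1.99 + 1/85.0 = 1.686 (units of 1/kΩ).
Current divider: I(R_a) = I_s · G_k/ΣG = 11.4 × (0.3175/1.686) = 11.4 × 0.1882 = 2.146 mA.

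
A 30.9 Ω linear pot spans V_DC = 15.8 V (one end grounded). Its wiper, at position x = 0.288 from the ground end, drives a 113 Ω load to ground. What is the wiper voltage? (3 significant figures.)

V_out ≈ 4.31 V

The pot divides into 22.00 Ω above the wiper and 8.899 Ω below.
Lower segment in parallel with the load: 8.899 ‖ 113 = 8.250 Ω.
Loaded-divider output: V_out = 15.8 × 0.2727 = 4.309 V.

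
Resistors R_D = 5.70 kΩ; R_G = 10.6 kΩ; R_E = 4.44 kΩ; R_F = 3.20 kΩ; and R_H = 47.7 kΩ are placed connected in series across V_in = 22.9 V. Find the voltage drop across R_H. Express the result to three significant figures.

Series total: ΣR = 5.70 + 10.6 + 4.44 + 3.20 + 47.7 = 71.64 kΩ.
By the voltage-divider rule, V = 22.9 × 47.70/71.64 = 15.25 V.

V ≈ 15.2 V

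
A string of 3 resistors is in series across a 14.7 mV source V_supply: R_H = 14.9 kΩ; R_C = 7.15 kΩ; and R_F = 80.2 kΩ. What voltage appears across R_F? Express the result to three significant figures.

Total series resistance ΣR = 14.9 + 7.15 + 80.2 = 102.2 kΩ.
Voltage divider: V = V_supply · (80.20 / 102.2) = 14.7 × 0.7844 = 11.53 mV.

V ≈ 11.5 mV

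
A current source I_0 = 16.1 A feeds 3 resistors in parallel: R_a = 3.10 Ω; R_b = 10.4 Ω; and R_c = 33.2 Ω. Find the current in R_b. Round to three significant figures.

I ≈ 3.45 A

Total conductance ΣG = 1/3.10 + 1/10.4 + 1/33.2 = 0.4489 (units of 1/Ω).
R_b takes the fraction G_k/ΣG = 0.09615/0.4489 = 0.2142, so I = 16.1 × 0.2142 = 3.449 A.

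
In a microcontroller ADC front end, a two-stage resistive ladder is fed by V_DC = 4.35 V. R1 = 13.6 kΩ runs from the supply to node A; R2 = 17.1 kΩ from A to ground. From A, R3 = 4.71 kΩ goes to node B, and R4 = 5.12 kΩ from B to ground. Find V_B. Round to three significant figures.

V_B ≈ 0.713 V

Node A sees R2 in parallel with the series input of stage 2, R3 + R4 = 9.830 kΩ.
Effective lower resistance at A: R2 ‖ 9.830 = 6.242 kΩ.
So V_A = 4.35 × 0.3146 = 1.368 V.
V_B = V_A × 0.5209 = 0.7127 V.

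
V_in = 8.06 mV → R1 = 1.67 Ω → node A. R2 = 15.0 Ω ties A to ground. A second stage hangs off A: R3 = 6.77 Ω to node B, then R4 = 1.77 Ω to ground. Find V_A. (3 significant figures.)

Node A sees R2 in parallel with the series input of stage 2, R3 + R4 = 8.540 Ω.
R2 ‖ (R3+R4) = 5.442 Ω.
V_A = 8.06 × 5.442/(1.67 + 5.442) = 6.167 mV.

V_A ≈ 6.17 mV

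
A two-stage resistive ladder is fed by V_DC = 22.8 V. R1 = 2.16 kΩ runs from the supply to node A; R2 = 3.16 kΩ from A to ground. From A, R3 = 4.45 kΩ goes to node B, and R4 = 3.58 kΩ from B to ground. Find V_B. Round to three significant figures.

The second stage (R3 + R4 = 8.030 kΩ) loads node A in parallel with R2.
Effective lower resistance at A: R2 ‖ 8.030 = 2.268 kΩ.
V_A = 22.8 × 2.268/(2.16 + 2.268) = 11.68 V.
Then the unloaded second divider: V_B = V_A × R4/(R3+R4) = 11.68 × 0.4458 = 5.206 V.

V_B ≈ 5.21 V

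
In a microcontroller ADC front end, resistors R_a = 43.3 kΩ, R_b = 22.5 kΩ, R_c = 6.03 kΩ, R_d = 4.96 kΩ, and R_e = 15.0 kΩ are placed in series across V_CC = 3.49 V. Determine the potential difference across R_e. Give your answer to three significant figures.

ΣR = 43.3 + 22.5 + 6.03 + 4.96 + 15.0 = 91.79 kΩ.
Voltage divider: V = V_CC · (15.00 / 91.79) = 3.49 × 0.1634 = 0.5703 V.

V ≈ 0.570 V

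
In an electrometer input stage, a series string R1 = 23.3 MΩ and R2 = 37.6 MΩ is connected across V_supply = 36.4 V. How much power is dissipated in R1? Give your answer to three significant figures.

The common current is I = 36.4/60.90 = 0.5977 µA.
V(R1) = I·R = 13.93 V; P = V·I = 13.93 × 0.5977 = 8.324 µW.

P ≈ 8.32 µW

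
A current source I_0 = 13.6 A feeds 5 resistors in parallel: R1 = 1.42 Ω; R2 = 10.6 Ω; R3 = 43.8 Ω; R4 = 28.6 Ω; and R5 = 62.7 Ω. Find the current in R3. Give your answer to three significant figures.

Conductances: ΣG = 1/1.42 + 1/10.6 + 1/43.8 + 1/28.6 + 1/62.7 = 0.8723 (1/Ω).
By the current-divider rule, I = I_0 · G_k/ΣG = 13.6 × 0.02617 = 0.3560 A.

I ≈ 0.356 A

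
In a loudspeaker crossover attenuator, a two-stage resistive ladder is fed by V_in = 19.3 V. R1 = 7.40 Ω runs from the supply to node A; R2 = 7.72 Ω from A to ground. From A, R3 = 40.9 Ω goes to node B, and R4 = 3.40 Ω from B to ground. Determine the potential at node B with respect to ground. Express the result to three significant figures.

Node A sees R2 in parallel with the series input of stage 2, R3 + R4 = 44.30 Ω.
R2 ‖ (R3+R4) = 6.574 Ω.
V_A = 19.3 × 6.574/(7.40 + 6.574) = 9.080 V.
Then the unloaded second divider: V_B = V_A × R4/(R3+R4) = 9.080 × 0.07675 = 0.6969 V.

V_B ≈ 0.697 V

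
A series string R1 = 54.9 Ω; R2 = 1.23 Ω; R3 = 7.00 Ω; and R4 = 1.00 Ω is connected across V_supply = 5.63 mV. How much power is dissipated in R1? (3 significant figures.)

ΣR = 64.13 Ω → I = 5.63/64.13 = 0.08779 mA.
P(R1) = I²·R1 = (0.08779)² × 54.9 = 0.4231 µW.

P ≈ 0.423 µW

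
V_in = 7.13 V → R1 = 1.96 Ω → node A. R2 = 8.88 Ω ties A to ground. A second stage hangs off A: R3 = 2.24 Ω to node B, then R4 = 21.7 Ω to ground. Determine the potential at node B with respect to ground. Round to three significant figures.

V_B ≈ 4.96 V

The second stage (R3 + R4 = 23.94 Ω) loads node A in parallel with R2.
Effective lower resistance at A: R2 ‖ 23.94 = 6.477 Ω.
First divider: V_A = V_in · 6.477/(1.96 + 6.477) = 5.474 V.
V_B = V_A × 0.9064 = 4.962 V.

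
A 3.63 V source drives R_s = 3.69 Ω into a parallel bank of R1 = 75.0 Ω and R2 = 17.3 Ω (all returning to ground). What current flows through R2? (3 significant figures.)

I ≈ 0.166 A

Parallel bank: R_p = 1/(1/75.0 + 1/17.3) = 14.06 Ω.
Node voltage V_A = V_s · R_p/(R_s + R_p) = 3.63 × 0.7921 = 2.875 V.
I(R2) = V_A / R2 = 2.875/17.3 = 0.1662 A.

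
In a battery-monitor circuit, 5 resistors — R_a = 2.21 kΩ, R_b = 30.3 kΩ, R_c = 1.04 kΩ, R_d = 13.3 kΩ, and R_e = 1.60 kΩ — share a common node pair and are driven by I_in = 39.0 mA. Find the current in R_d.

I ≈ 1.37 mA

Conductances: ΣG = 1/2.21 + 1/30.3 + 1/1.04 + 1/13.3 + 1/1.60 = 2.147 (1/kΩ).
By the current-divider rule, I = I_in · G_k/ΣG = 39.0 × 0.03502 = 1.366 mA.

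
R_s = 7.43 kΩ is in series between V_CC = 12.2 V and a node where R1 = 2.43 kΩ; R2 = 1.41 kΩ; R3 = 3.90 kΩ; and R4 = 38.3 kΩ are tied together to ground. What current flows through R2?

Combine the parallel branches: R_p = (1/2.43 + 1/1.41 + 1/3.90 + 1/38.3)⁻¹ = 0.7126 kΩ.
V_A = 12.2 × 0.7126/8.143 = 1.068 V.
Branch current I = V_A/R2 = 1.068/1.41 = 0.7572 mA.

I ≈ 0.757 mA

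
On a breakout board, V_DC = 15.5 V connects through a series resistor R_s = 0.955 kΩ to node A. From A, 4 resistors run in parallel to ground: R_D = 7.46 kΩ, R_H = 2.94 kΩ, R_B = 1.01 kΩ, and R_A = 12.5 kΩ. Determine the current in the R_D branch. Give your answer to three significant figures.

I ≈ 0.840 mA

Parallel bank: R_p = 1/(1/7.46 + 1/2.94 + 1/1.01 + 1/12.5) = 0.6475 kΩ.
Node voltage V_A = V_DC · R_p/(R_s + R_p) = 15.5 × 0.4041 = 6.263 V.
I(R_D) = V_A / R_D = 6.263/7.46 = 0.8396 mA.
(Check via current divider: I_total = 9.672 mA; share G_k/ΣG = 0.08680 → same result.)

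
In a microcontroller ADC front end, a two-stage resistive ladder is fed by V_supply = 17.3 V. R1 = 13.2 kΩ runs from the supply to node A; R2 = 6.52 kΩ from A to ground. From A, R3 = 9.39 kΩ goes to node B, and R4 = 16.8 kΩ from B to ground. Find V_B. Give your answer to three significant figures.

V_B ≈ 3.15 V

Node A sees R2 in parallel with the series input of stage 2, R3 + R4 = 26.19 kΩ.
Effective lower resistance at A: R2 ‖ 26.19 = 5.220 kΩ.
First divider: V_A = V_supply · 5.220/(13.2 + 5.220) = 4.903 V.
V_B = V_A × 0.6415 = 3.145 V.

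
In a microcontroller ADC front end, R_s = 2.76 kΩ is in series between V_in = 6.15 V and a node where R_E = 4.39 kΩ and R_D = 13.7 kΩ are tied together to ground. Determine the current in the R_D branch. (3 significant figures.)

Combine the parallel branches: R_p = (1/4.39 + 1/13.7)⁻¹ = 3.325 kΩ.
V_A = 6.15 × 3.325/6.085 = 3.360 V.
I(R_D) = V_A / R_D = 3.360/13.7 = 0.2453 mA.

I ≈ 0.245 mA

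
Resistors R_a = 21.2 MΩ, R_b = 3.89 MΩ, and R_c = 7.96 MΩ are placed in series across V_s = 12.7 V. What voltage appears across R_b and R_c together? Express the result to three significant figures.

ΣR = 21.2 + 3.89 + 7.96 = 33.05 MΩ.
R_{R_b..R_c} = 3.89 + 7.96 = 11.85 MΩ.
Voltage divider: V = V_s · (11.85 / 33.05) = 12.7 × 0.3585 = 4.554 V.

V ≈ 4.55 V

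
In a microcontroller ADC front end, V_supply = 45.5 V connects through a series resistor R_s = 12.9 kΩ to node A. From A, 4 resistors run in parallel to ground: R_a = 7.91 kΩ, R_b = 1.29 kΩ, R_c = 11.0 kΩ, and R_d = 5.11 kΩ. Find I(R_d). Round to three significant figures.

Parallel bank: R_p = 1/(1/7.91 + 1/1.29 + 1/11.0 + 1/5.11) = 0.8416 kΩ.
V_A = 45.5 × 0.8416/13.74 = 2.787 V.
Branch current I = V_A/R_d = 2.787/5.11 = 0.5453 mA.
(Check via current divider: I_total = 3.311 mA; share G_k/ΣG = 0.1647 → same result.)

I ≈ 0.545 mA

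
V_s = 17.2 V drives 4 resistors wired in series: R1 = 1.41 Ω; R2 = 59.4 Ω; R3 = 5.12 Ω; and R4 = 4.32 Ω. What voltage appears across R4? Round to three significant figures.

Total series resistance ΣR = 1.41 + 59.4 + 5.12 + 4.32 = 70.25 Ω.
By the voltage-divider rule, V = 17.2 × 4.320/70.25 = 1.058 V.

V ≈ 1.06 V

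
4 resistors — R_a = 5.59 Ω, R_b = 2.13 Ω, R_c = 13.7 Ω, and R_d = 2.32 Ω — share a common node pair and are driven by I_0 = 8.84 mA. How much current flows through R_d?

Conductances: ΣG = 1/5.59 + 1/2.13 + 1/13.7 + 1/2.32 = 1.152 (1/Ω).
By the current-divider rule, I = I_0 · G_k/ΣG = 8.84 × 0.3740 = 3.306 mA.

I ≈ 3.31 mA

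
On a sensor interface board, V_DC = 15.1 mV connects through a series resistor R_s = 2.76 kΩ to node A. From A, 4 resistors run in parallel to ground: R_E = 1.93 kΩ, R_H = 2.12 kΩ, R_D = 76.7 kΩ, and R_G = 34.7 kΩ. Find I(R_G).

I ≈ 0.113 µA

Parallel bank: R_p = 1/(1/1.93 + 1/2.12 + 1/76.7 + 1/34.7) = 0.9693 kΩ.
V_A = 15.1 × 0.9693/3.729 = 3.925 mV.
I(R_G) = V_A / R_G = 3.925/34.7 = 0.1131 µA.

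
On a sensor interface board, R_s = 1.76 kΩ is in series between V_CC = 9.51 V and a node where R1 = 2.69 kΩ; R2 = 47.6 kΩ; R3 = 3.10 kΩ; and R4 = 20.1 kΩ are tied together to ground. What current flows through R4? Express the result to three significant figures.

Parallel bank: R_p = 1/(1/2.69 + 1/47.6 + 1/3.10 + 1/20.1) = 1.307 kΩ.
V_A = 9.51 × 1.307/3.067 = 4.053 V.
I(R4) = V_A / R4 = 4.053/20.1 = 0.2016 mA.

I ≈ 0.202 mA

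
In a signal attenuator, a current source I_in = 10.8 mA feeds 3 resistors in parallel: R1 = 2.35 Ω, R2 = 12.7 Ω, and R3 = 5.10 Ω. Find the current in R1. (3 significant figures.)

Conductances: ΣG = 1/2.35 + 1/12.7 + 1/5.10 = 0.7004 (1/Ω).
R1 takes the fraction G_k/ΣG = 0.4255/0.7004 = 0.6076, so I = 10.8 × 0.6076 = 6.562 mA.

I ≈ 6.56 mA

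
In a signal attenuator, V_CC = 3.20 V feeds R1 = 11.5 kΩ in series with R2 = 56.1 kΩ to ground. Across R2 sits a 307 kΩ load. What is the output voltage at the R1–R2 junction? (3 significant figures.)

R2 ‖ R_L = (56.1 × 307)/(56.1 + 307) = 47.43 kΩ.
Then V_out = V_CC · R2'/(R1 + R2') = 3.20 × 47.43/58.93 = 2.576 V.
(Unloaded it would be 2.66 V; the load pulls it down.)

V_out ≈ 2.58 V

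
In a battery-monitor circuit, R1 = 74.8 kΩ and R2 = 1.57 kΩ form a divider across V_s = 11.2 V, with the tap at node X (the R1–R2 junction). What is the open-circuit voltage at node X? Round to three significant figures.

V_th is the unloaded tap voltage: V_s · R2/(R1+R2) = 11.2 × 0.02056 = 0.2302 V.

V_th ≈ 0.230 V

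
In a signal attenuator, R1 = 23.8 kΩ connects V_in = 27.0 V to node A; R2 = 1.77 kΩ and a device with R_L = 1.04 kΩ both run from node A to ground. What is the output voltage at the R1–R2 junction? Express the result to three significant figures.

V_out ≈ 0.723 V

The load sits in parallel with R2, giving an effective lower resistance R2' = R2·R_L/(R2+R_L) = 0.6551 kΩ.
Voltage divider with the loaded lower leg: V_out = 27.0 × 0.6551/(23.8 + 0.6551) = 27.0 × 0.02679 = 0.7233 V.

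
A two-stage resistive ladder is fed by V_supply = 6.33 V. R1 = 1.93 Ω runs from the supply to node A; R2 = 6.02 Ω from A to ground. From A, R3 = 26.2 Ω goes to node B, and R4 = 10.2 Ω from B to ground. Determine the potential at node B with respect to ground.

Node A sees R2 in parallel with the series input of stage 2, R3 + R4 = 36.40 Ω.
R2 ‖ (R3+R4) = 5.166 Ω.
V_A = 6.33 × 5.166/(1.93 + 5.166) = 4.608 V.
V_B = V_A × 0.2802 = 1.291 V.

V_B ≈ 1.29 V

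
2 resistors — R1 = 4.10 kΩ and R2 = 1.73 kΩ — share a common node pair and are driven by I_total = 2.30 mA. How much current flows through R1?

I ≈ 0.683 mA

Two-branch current divider: I_k = I_total · R_other/(R_1 + R_2).
I(R1) = 2.30 × 1.73/(4.10 + 1.73) = 2.30 × 0.2967 = 0.6825 mA.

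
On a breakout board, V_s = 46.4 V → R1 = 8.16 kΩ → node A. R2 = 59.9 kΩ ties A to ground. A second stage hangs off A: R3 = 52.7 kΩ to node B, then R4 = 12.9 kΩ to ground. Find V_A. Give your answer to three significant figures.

V_A ≈ 36.8 V

Node A sees R2 in parallel with the series input of stage 2, R3 + R4 = 65.60 kΩ.
Effective lower resistance at A: R2 ‖ 65.60 = 31.31 kΩ.
V_A = 46.4 × 31.31/(8.16 + 31.31) = 36.81 V.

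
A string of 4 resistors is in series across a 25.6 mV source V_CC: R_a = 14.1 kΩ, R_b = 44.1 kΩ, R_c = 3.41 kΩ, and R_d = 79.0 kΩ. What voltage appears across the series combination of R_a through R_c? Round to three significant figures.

Total series resistance ΣR = 14.1 + 44.1 + 3.41 + 79.0 = 140.6 kΩ.
R_{R_a..R_c} = 14.1 + 44.1 + 3.41 = 61.61 kΩ.
Voltage divider: V = V_CC · (61.61 / 140.6) = 25.6 × 0.4382 = 11.22 mV.

V ≈ 11.2 mV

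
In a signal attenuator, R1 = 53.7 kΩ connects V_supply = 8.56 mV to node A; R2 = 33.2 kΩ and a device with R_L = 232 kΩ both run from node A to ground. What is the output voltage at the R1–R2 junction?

The load sits in parallel with R2, giving an effective lower resistance R2' = R2·R_L/(R2+R_L) = 29.04 kΩ.
Voltage divider with the loaded lower leg: V_out = 8.56 × 29.04/(53.7 + 29.04) = 8.56 × 0.3510 = 3.005 mV.

V_out ≈ 3.00 mV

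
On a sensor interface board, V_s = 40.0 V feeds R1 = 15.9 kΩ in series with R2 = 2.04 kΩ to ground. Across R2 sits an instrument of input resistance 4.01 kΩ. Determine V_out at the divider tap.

First combine the lower leg with the load: R2 ‖ R_L = 1.352 kΩ.
Then V_out = V_s · R2'/(R1 + R2') = 40.0 × 1.352/17.25 = 3.135 V.

V_out ≈ 3.13 V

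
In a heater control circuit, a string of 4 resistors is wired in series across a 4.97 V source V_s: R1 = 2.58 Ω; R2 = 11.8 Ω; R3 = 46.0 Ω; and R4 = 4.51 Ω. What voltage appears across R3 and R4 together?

Total series resistance ΣR = 2.58 + 11.8 + 46.0 + 4.51 = 64.89 Ω.
R_{R3..R4} = 46.0 + 4.51 = 50.51 Ω.
V = V_s · R/ΣR = 4.97 × 0.7784 = 3.869 V.

V ≈ 3.87 V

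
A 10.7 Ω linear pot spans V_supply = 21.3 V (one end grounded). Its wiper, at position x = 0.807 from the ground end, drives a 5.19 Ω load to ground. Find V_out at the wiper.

The pot divides into 2.065 Ω above the wiper and 8.635 Ω below.
Lower segment in parallel with the load: 8.635 ‖ 5.19 = 3.242 Ω.
Loaded-divider output: V_out = 21.3 × 0.6109 = 13.01 V.

V_out ≈ 13.0 V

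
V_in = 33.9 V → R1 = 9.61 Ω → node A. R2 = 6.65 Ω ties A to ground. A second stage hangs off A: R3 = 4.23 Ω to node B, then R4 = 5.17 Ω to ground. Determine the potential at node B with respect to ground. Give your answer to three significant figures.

V_B ≈ 5.38 V

Looking into the second stage from A: R3 + R4 = 9.400 Ω appears in parallel with R2.
R2 ‖ (R3+R4) = 3.895 Ω.
So V_A = 33.9 × 0.2884 = 9.777 V.
Then the unloaded second divider: V_B = V_A × R4/(R3+R4) = 9.777 × 0.5500 = 5.377 V.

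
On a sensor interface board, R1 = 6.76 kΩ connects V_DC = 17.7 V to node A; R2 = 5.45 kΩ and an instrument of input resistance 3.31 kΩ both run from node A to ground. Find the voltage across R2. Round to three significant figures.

V_out ≈ 4.13 V

R2 ‖ R_L = (5.45 × 3.31)/(5.45 + 3.31) = 2.059 kΩ.
Then V_out = V_DC · R2'/(R1 + R2') = 17.7 × 2.059/8.819 = 4.133 V.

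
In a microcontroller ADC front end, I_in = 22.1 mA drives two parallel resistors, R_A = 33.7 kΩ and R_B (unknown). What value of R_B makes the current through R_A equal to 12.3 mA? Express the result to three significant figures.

R_B ≈ 42.3 kΩ

In a two-way split, I_A/I_in = R_B/(R_A + R_B).
With f = 0.5566, R_B = R_A · f/(1−f) = 33.7 × 1.255 = 42.30 kΩ.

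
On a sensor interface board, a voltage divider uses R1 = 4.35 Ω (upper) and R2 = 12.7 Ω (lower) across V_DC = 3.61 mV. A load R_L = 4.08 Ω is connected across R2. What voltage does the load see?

V_out ≈ 1.50 mV

The load sits in parallel with R2, giving an effective lower resistance R2' = R2·R_L/(R2+R_L) = 3.088 Ω.
Then V_out = V_DC · R2'/(R1 + R2') = 3.61 × 3.088/7.438 = 1.499 mV.
(Unloaded it would be 2.69 mV; the load pulls it down.)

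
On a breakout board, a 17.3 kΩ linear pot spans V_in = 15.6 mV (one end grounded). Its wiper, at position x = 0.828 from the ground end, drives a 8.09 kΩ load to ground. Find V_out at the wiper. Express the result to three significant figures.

V_out ≈ 9.90 mV

Split the track: R_lower = x·R_p = 14.32 kΩ, R_upper = (1−x)·R_p = 2.976 kΩ.
Lower segment in parallel with the load: 14.32 ‖ 8.09 = 5.170 kΩ.
V_out = 15.6 × 5.170/(2.976 + 5.170) = 9.901 mV.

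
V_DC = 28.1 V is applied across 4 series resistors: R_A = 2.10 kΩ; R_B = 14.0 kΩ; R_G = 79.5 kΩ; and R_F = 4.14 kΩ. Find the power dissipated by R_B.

Series current I = V_DC/ΣR = 28.1/99.74 = 0.2817 mA.
P(R_B) = I²·R_B = (0.2817)² × 14.0 = 1.111 mW.

P ≈ 1.11 mW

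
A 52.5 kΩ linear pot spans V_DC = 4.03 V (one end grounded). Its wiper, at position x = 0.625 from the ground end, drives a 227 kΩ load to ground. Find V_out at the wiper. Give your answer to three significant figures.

V_out ≈ 2.39 V

Split the track: R_lower = x·R_p = 32.81 kΩ, R_upper = (1−x)·R_p = 19.69 kΩ.
Lower segment in parallel with the load: 32.81 ‖ 227 = 28.67 kΩ.
Then V_out = V_DC · 28.67/(19.69 + 28.67) = 2.389 V.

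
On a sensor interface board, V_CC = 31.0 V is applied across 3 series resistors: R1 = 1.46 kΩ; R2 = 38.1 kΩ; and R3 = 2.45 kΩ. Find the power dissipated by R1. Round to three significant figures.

ΣR = 42.01 kΩ → I = 31.0/42.01 = 0.7379 mA.
V(R1) = I·R = 1.077 V; P = V·I = 1.077 × 0.7379 = 0.7950 mW.

P ≈ 0.795 mW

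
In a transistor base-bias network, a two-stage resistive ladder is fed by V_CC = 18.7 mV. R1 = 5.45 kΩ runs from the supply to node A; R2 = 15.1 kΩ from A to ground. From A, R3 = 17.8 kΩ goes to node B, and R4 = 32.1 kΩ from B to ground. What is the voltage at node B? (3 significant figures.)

V_B ≈ 8.18 mV

Looking into the second stage from A: R3 + R4 = 49.90 kΩ appears in parallel with R2.
Effective lower resistance at A: R2 ‖ 49.90 = 11.59 kΩ.
First divider: V_A = V_CC · 11.59/(5.45 + 11.59) = 12.72 mV.
Stage 2 is unloaded, so V_B = V_A · R4/(R3+R4) = 12.72 × 32.1/49.90 = 8.182 mV.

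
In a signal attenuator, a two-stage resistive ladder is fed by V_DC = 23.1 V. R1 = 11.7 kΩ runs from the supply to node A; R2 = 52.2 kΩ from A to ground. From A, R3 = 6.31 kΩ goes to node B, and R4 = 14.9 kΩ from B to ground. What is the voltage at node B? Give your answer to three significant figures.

Node A sees R2 in parallel with the series input of stage 2, R3 + R4 = 21.21 kΩ.
R2 ‖ (R3+R4) = 15.08 kΩ.
First divider: V_A = V_DC · 15.08/(11.7 + 15.08) = 13.01 V.
Stage 2 is unloaded, so V_B = V_A · R4/(R3+R4) = 13.01 × 14.9/21.21 = 9.138 V.

V_B ≈ 9.14 V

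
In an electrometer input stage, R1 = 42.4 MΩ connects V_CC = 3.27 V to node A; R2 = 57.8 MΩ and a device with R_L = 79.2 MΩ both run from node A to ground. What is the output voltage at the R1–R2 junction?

First combine the lower leg with the load: R2 ‖ R_L = 33.41 MΩ.
Now apply the divider: V_out = 3.27 × 0.4407 = 1.441 V.
(Unloaded it would be 1.89 V; the load pulls it down.)

V_out ≈ 1.44 V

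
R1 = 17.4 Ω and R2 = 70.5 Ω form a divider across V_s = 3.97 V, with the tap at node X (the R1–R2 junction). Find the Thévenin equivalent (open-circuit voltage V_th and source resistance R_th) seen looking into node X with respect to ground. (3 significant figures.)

V_th ≈ 3.18 V, R_th ≈ 14.0 Ω

Open-circuit (no load on X): V_th = V_s · R2/(R1 + R2) = 3.97 × 70.5/(17.40 + 70.5) = 3.184 V.
Zeroing V_s shorts the top of R1 to ground, so R_th = R1 ‖ R2 = 13.96 Ω.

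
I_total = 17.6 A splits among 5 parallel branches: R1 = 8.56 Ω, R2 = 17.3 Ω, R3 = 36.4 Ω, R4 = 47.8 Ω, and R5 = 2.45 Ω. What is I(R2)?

I ≈ 1.61 A

Conductances: ΣG = 1/8.56 + 1/17.3 + 1/36.4 + 1/47.8 + 1/2.45 = 0.6312 (1/Ω).
Current divider: I(R2) = I_total · G_k/ΣG = 17.6 × (0.05780/0.6312) = 17.6 × 0.09158 = 1.612 A.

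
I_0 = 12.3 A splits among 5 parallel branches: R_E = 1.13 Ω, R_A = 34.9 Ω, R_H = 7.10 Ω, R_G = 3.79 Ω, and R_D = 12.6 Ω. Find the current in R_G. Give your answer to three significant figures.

Total conductance ΣG = 1/1.13 + 1/34.9 + 1/7.10 + 1/3.79 + 1/12.6 = 1.398 (units of 1/Ω).
By the current-divider rule, I = I_0 · G_k/ΣG = 12.3 × 0.1888 = 2.322 A.

I ≈ 2.32 A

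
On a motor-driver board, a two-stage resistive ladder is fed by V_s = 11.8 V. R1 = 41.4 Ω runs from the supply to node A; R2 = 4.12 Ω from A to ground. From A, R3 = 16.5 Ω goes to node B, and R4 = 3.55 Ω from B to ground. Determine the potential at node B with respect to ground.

V_B ≈ 0.159 V

Node A sees R2 in parallel with the series input of stage 2, R3 + R4 = 20.05 Ω.
R2 ‖ (R3+R4) = 3.418 Ω.
So V_A = 11.8 × 0.07626 = 0.8998 V.
Then the unloaded second divider: V_B = V_A × R4/(R3+R4) = 0.8998 × 0.1771 = 0.1593 V.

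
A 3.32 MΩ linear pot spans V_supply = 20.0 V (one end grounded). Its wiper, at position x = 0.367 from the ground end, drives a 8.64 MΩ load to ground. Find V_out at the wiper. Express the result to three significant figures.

The pot divides into 2.102 MΩ above the wiper and 1.218 MΩ below.
(x·R_p) ‖ R_L = 1.068 MΩ.
Loaded-divider output: V_out = 20.0 × 0.3369 = 6.738 V.

V_out ≈ 6.74 V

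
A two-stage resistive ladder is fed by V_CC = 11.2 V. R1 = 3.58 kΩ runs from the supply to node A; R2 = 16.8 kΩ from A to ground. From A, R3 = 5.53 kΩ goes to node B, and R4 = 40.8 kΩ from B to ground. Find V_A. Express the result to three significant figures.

V_A ≈ 8.68 V

Looking into the second stage from A: R3 + R4 = 46.33 kΩ appears in parallel with R2.
Effective lower resistance at A: R2 ‖ 46.33 = 12.33 kΩ.
V_A = 11.2 × 12.33/(3.58 + 12.33) = 8.680 V.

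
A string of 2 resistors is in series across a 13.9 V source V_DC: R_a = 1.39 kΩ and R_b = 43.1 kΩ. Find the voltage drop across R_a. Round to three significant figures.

V ≈ 0.434 V

Series total: ΣR = 1.39 + 43.1 = 44.49 kΩ.
V = V_DC · R/ΣR = 13.9 × 0.03124 = 0.4343 V.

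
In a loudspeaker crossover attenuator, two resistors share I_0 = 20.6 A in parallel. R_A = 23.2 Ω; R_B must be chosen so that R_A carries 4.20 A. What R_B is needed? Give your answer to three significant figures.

R_B ≈ 5.94 Ω

In a two-way split, I_A/I_0 = R_B/(R_A + R_B).
With f = 0.2039, R_B = R_A · f/(1−f) = 23.2 × 0.2561 = 5.941 Ω.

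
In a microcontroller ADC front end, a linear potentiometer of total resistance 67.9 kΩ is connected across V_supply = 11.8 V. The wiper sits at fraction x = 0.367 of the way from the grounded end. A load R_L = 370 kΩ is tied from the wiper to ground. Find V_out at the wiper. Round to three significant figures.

V_out ≈ 4.15 V

Lower segment x·R_p = 24.92 kΩ; upper segment (1−x)·R_p = 42.98 kΩ.
R_L loads the lower segment: effective lower R = 23.35 kΩ.
V_out = 11.8 × 23.35/(42.98 + 23.35) = 4.154 V.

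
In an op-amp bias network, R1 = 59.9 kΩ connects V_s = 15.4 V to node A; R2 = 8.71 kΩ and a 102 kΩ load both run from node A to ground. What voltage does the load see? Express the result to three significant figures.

First combine the lower leg with the load: R2 ‖ R_L = 8.025 kΩ.
Voltage divider with the loaded lower leg: V_out = 15.4 × 8.025/(59.9 + 8.025) = 15.4 × 0.1181 = 1.819 V.
(Unloaded it would be 1.96 V; the load pulls it down.)

V_out ≈ 1.82 V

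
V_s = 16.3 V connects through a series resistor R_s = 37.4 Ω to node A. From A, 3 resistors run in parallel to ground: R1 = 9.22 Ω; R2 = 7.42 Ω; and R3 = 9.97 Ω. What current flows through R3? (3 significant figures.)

I ≈ 0.118 A

Combine the parallel branches: R_p = (1/9.22 + 1/7.42 + 1/9.97)⁻¹ = 2.911 Ω.
V_A by voltage divider: V_A = 16.3 × 2.911/(37.4 + 2.911) = 1.177 V.
I(R3) = V_A / R3 = 1.177/9.97 = 0.1181 A.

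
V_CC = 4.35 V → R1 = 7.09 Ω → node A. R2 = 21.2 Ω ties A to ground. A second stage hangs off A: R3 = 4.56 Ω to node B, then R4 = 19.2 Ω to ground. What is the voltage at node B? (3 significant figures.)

The second stage (R3 + R4 = 23.76 Ω) loads node A in parallel with R2.
Effective lower resistance at A: R2 ‖ 23.76 = 11.20 Ω.
First divider: V_A = V_CC · 11.20/(7.09 + 11.20) = 2.664 V.
V_B = V_A × 0.8081 = 2.153 V.

V_B ≈ 2.15 V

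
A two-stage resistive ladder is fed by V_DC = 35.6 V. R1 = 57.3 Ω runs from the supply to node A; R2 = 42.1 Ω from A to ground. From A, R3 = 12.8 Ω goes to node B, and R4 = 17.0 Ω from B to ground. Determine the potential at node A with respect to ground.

Looking into the second stage from A: R3 + R4 = 29.80 Ω appears in parallel with R2.
Effective lower resistance at A: R2 ‖ 29.80 = 17.45 Ω.
First divider: V_A = V_DC · 17.45/(57.3 + 17.45) = 8.310 V.

V_A ≈ 8.31 V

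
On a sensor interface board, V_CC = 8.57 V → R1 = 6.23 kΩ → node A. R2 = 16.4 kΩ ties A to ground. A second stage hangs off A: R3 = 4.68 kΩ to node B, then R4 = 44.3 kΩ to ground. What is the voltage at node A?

V_A ≈ 5.69 V

Looking into the second stage from A: R3 + R4 = 48.98 kΩ appears in parallel with R2.
Effective lower resistance at A: R2 ‖ 48.98 = 12.29 kΩ.
So V_A = 8.57 × 0.6635 = 5.687 V.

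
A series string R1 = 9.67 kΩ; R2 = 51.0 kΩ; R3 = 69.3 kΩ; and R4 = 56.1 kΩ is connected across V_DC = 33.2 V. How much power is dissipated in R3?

P ≈ 2.21 mW

Series current I = V_DC/ΣR = 33.2/186.1 = 0.1784 mA.
P = I²R = 0.03184 × 69.3 = 2.206 mW.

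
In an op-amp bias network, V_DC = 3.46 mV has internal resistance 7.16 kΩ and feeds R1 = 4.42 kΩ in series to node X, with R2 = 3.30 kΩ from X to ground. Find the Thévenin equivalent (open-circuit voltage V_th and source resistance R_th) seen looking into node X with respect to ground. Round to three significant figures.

V_th ≈ 0.767 mV, R_th ≈ 2.57 kΩ

R1' = 7.16 + 4.42 = 11.58 kΩ (source resistance + R1).
Open-circuit (no load on X): V_th = V_DC · R2/(R1' + R2) = 3.46 × 3.30/(11.58 + 3.30) = 0.7673 mV.
Looking into X with the source shorted: R_th = R1'·R2/(R1'+R2) = 11.58 × 3.30/14.88 = 2.568 kΩ.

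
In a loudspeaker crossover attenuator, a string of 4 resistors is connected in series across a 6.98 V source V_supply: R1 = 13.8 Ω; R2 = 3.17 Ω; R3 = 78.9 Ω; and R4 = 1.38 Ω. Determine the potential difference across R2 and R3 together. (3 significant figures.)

V ≈ 5.89 V

ΣR = 13.8 + 3.17 + 78.9 + 1.38 = 97.25 Ω.
R_{R2..R3} = 3.17 + 78.9 = 82.07 Ω.
Voltage divider: V = V_supply · (82.07 / 97.25) = 6.98 × 0.8439 = 5.890 V.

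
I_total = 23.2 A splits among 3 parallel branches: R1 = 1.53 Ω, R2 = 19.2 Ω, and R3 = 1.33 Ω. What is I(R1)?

I ≈ 10.4 A

ΣG = 1/1.53 + 1/19.2 + 1/1.33 = 1.458.
By the current-divider rule, I = I_total · G_k/ΣG = 23.2 × 0.4484 = 10.40 A.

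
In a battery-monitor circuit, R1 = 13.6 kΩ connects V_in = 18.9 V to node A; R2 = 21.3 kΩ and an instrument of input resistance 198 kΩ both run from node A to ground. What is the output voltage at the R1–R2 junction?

R2 ‖ R_L = (21.3 × 198)/(21.3 + 198) = 19.23 kΩ.
Now apply the divider: V_out = 18.9 × 0.5858 = 11.07 V.
(Unloaded it would be 11.5 V; the load pulls it down.)

V_out ≈ 11.1 V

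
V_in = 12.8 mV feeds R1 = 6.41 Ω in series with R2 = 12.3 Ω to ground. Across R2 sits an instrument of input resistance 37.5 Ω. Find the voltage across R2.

First combine the lower leg with the load: R2 ‖ R_L = 9.262 Ω.
Voltage divider with the loaded lower leg: V_out = 12.8 × 9.262/(6.41 + 9.262) = 12.8 × 0.5910 = 7.565 mV.

V_out ≈ 7.56 mV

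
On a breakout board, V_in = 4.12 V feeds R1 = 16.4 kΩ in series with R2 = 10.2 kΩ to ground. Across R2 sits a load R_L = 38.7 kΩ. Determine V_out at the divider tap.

The load sits in parallel with R2, giving an effective lower resistance R2' = R2·R_L/(R2+R_L) = 8.072 kΩ.
Then V_out = V_in · R2'/(R1 + R2') = 4.12 × 8.072/24.47 = 1.359 V.
(Unloaded it would be 1.58 V; the load pulls it down.)

V_out ≈ 1.36 V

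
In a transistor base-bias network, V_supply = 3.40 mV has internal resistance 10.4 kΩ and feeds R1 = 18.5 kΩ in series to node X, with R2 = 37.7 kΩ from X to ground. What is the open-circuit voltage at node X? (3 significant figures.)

V_th ≈ 1.92 mV

R1' = 10.4 + 18.5 = 28.90 kΩ (source resistance + R1).
V_th is the unloaded tap voltage: V_supply · R2/(R1'+R2) = 3.40 × 0.5661 = 1.925 mV.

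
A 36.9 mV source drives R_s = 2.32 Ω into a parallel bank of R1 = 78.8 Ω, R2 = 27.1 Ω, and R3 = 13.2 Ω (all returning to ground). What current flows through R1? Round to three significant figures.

Equivalent of the parallel group: R_p = 7.978 Ω.
V_A by voltage divider: V_A = 36.9 × 7.978/(2.32 + 7.978) = 28.59 mV.
I(R1) = V_A / R1 = 28.59/78.8 = 0.3628 mA.
(Check via current divider: I_total = 3.583 mA; share G_k/ΣG = 0.1012 → same result.)

I ≈ 0.363 mA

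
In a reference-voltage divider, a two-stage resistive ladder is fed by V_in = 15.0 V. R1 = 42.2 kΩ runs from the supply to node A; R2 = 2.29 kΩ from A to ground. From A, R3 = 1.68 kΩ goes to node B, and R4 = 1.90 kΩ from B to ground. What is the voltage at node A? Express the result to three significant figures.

V_A ≈ 0.481 V

The second stage (R3 + R4 = 3.580 kΩ) loads node A in parallel with R2.
R2 ‖ (R3+R4) = 1.397 kΩ.
So V_A = 15.0 × 0.03204 = 0.4805 V.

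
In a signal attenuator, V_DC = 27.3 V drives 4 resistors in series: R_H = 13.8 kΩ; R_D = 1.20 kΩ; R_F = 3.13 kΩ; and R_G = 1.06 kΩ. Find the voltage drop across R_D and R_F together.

Series total: ΣR = 13.8 + 1.20 + 3.13 + 1.06 = 19.19 kΩ.
R_{R_D..R_F} = 1.20 + 3.13 = 4.330 kΩ.
V = V_DC · R/ΣR = 27.3 × 0.2256 = 6.160 V.

V ≈ 6.16 V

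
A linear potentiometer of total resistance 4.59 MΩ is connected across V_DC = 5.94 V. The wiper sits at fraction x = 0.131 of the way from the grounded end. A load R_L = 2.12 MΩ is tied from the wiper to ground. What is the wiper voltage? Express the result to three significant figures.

The pot divides into 3.989 MΩ above the wiper and 0.6013 MΩ below.
(x·R_p) ‖ R_L = 0.4684 MΩ.
Then V_out = V_DC · 0.4684/(3.989 + 0.4684) = 0.6243 V.

V_out ≈ 0.624 V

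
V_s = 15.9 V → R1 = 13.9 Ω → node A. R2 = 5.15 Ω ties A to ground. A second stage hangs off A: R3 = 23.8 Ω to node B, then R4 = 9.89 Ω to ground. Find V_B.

Node A sees R2 in parallel with the series input of stage 2, R3 + R4 = 33.69 Ω.
R2 ‖ (R3+R4) = 4.467 Ω.
First divider: V_A = V_s · 4.467/(13.9 + 4.467) = 3.867 V.
Stage 2 is unloaded, so V_B = V_A · R4/(R3+R4) = 3.867 × 9.89/33.69 = 1.135 V.

V_B ≈ 1.14 V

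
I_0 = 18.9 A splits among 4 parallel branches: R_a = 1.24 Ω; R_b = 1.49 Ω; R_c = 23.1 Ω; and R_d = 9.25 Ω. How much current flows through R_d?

I ≈ 1.25 A

ΣG = 1/1.24 + 1/1.49 + 1/23.1 + 1/9.25 = 1.629.
R_d takes the fraction G_k/ΣG = 0.1081/1.629 = 0.06637, so I = 18.9 × 0.06637 = 1.254 A.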